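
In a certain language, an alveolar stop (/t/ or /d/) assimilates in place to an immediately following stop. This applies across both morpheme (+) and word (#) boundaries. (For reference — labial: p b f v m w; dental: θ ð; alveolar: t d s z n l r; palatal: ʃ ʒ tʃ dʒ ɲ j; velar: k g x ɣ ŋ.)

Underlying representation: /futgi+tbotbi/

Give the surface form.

[fukgi+pbopbi]

/t/ before /g/ (velar) → [k]
/t/ before /b/ (labial) → [p]
/t/ before /b/ (labial) → [p]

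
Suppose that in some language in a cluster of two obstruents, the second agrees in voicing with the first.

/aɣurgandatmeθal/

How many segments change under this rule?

0

No segment meets the rule's conditions.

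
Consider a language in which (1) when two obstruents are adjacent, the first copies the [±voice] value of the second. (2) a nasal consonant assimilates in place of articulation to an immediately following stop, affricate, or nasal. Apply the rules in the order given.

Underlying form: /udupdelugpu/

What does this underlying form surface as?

Rule 1: /p/ before /d/ (voiced) → [b]
Rule 1: /g/ before /p/ (voiceless) → [k]
After rule 1: udubdelukpu
Rule 2: no segment meets the rule's conditions; no change.

[udubdelukpu]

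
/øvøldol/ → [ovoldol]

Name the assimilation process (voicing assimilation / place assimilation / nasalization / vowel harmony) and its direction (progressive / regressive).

/ø/→[o] /ø/→[o].
Vowels agree with the last vowel, so the harmony is regressive.

vowel harmony, regressive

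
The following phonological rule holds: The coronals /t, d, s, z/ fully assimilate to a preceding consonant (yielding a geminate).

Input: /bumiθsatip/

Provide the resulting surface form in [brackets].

/s/ after /θ/ → [θ] (total assimilation)

[bumiθθatip]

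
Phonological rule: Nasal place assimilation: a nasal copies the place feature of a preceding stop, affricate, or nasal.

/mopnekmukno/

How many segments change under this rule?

3

/n/ after /p/ (labial) → [m]
/m/ after /k/ (velar) → [ŋ]
/n/ after /k/ (velar) → [ŋ]
3 segments change.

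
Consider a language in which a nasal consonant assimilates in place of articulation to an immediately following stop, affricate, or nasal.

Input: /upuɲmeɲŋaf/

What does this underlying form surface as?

[upummeŋŋaf]

/ɲ/ before /m/ (labial) → [m]
/ɲ/ before /ŋ/ (velar) → [ŋ]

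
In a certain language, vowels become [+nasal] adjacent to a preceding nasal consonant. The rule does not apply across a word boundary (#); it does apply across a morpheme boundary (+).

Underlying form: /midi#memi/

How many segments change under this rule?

3

/i/ after nasal /m/ → [ĩ]
/e/ after nasal /m/ → [ẽ]
/i/ after nasal /m/ → [ĩ]
3 segments change.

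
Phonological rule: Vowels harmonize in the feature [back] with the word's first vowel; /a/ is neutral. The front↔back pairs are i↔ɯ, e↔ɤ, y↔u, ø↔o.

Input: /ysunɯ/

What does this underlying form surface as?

[ysyni]

/u/ harmonizes with /y/ ([-back]) → [y]
/ɯ/ harmonizes with /y/ ([-back]) → [i]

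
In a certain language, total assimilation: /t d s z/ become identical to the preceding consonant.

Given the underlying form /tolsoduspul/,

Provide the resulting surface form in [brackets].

[tolloduspul]

/s/ after /l/ → [l] (total assimilation)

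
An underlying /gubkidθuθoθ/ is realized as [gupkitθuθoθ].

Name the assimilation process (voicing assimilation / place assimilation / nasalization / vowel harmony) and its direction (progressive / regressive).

voicing assimilation, regressive

/b/→[p] /d/→[t].
Each target copies a feature from the following segment, so the direction is regressive.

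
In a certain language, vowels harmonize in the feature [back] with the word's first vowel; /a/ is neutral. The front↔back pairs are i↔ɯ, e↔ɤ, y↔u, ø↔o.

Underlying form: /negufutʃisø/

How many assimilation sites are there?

2

/u/ harmonizes with /e/ ([-back]) → [y]
/u/ harmonizes with /e/ ([-back]) → [y]
2 segments change.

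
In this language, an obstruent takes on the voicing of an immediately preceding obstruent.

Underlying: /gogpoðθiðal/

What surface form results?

/p/ after /g/ (voiced) → [b]
/θ/ after /ð/ (voiced) → [ð]

[gogboððiðal]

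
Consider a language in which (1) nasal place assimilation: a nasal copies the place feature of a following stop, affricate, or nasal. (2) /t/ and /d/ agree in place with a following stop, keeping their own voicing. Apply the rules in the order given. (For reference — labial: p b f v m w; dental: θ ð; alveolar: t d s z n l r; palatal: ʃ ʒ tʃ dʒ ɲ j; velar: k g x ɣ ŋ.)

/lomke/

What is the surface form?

Rule 1: /m/ before /k/ (velar) → [ŋ]
After rule 1: loŋke
Rule 2: no segment meets the rule's conditions; no change.

[loŋke]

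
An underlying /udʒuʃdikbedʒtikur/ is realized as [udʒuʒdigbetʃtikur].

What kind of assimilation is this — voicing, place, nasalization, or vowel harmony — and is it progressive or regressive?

voicing assimilation, regressive

/ʃ/→[ʒ] /k/→[g] /dʒ/→[tʃ].
Each target copies a feature from the following segment, so the direction is regressive.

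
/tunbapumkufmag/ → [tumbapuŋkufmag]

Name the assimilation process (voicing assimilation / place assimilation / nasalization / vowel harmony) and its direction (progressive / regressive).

place assimilation, regressive

/n/→[m] /m/→[ŋ].
Each target copies a feature from the following segment, so the direction is regressive.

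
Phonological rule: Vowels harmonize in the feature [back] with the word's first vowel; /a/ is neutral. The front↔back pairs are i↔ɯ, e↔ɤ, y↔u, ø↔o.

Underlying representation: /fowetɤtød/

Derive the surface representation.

/e/ harmonizes with /o/ ([+back]) → [ɤ]
/ø/ harmonizes with /o/ ([+back]) → [o]

[fowɤtɤtod]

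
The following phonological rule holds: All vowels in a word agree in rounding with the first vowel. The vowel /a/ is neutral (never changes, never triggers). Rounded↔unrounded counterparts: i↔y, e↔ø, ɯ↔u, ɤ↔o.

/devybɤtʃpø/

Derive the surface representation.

[devibɤtʃpe]

/y/ harmonizes with /e/ ([-round]) → [i]
/ø/ harmonizes with /e/ ([-round]) → [e]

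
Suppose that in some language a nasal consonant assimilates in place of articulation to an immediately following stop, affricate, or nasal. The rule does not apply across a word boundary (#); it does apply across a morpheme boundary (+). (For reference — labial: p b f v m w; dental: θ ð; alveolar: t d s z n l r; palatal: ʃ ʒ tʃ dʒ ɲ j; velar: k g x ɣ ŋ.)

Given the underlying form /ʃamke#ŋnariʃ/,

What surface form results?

/m/ before /k/ (velar) → [ŋ]
/ŋ/ before /n/ (alveolar) → [n]

[ʃaŋke#nnariʃ]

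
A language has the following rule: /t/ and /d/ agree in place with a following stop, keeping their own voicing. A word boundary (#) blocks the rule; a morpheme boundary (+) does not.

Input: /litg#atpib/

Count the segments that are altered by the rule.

/t/ before /g/ (velar) → [k]
/t/ before /p/ (labial) → [p]
2 segments change.

2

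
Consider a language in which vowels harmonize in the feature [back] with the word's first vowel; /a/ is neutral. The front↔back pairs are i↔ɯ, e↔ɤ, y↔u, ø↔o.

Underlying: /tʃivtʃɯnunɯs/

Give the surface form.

/ɯ/ harmonizes with /i/ ([-back]) → [i]
/u/ harmonizes with /i/ ([-back]) → [y]
/ɯ/ harmonizes with /i/ ([-back]) → [i]

[tʃivtʃinynis]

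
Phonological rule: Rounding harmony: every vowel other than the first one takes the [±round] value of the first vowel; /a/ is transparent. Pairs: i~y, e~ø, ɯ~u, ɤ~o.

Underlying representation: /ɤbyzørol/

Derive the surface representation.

/y/ harmonizes with /ɤ/ ([-round]) → [i]
/ø/ harmonizes with /ɤ/ ([-round]) → [e]
/o/ harmonizes with /ɤ/ ([-round]) → [ɤ]

[ɤbizerɤl]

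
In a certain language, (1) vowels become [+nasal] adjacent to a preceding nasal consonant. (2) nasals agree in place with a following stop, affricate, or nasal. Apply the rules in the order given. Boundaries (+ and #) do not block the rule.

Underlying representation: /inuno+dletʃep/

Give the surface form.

Rule 1: /u/ after nasal /n/ → [ũ]
Rule 1: /o/ after nasal /n/ → [õ]
After rule 1: inũnõ+dletʃep
Rule 2: no segment meets the rule's conditions; no change.

[inũnõ+dletʃep]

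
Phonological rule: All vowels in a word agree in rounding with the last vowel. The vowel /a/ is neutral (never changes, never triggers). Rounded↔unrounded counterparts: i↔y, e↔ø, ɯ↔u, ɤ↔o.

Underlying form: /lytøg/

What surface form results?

[lytøg]

no segment meets the rule's conditions; no change.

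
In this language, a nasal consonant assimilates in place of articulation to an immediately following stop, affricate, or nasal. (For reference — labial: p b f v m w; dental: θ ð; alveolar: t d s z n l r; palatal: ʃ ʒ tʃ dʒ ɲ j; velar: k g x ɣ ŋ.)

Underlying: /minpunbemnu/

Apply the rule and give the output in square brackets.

/n/ before /p/ (labial) → [m]
/n/ before /b/ (labial) → [m]
/m/ before /n/ (alveolar) → [n]

[mimpumbennu]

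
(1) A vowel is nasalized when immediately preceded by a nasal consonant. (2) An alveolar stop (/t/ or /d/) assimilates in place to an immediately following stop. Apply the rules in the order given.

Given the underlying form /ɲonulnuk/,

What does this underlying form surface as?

[ɲõnũlnũk]

Rule 1: /o/ after nasal /ɲ/ → [õ]
Rule 1: /u/ after nasal /n/ → [ũ]
Rule 1: /u/ after nasal /n/ → [ũ]
After rule 1: ɲõnũlnũk
Rule 2: no segment meets the rule's conditions; no change.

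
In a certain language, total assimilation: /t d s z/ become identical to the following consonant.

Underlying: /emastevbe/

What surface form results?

/s/ before /t/ → [t] (total assimilation)

[emattevbe]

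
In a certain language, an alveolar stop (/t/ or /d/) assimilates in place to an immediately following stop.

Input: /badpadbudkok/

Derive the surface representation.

/d/ before /p/ (labial) → [b]
/d/ before /b/ (labial) → [b]
/d/ before /k/ (velar) → [g]

[babpabbugkok]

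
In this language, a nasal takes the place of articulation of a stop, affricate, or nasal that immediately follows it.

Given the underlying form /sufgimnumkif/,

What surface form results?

/m/ before /n/ (alveolar) → [n]
/m/ before /k/ (velar) → [ŋ]

[sufginnuŋkif]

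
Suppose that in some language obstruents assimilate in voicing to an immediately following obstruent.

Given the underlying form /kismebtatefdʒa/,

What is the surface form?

/b/ before /t/ (voiceless) → [p]
/f/ before /dʒ/ (voiced) → [v]

[kismeptatevdʒa]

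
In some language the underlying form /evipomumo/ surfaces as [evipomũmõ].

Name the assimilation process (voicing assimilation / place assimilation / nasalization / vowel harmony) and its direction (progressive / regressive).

/u/→[ũ] /o/→[õ].
Each target copies a feature from the preceding segment, so the direction is progressive.

nasalization, progressive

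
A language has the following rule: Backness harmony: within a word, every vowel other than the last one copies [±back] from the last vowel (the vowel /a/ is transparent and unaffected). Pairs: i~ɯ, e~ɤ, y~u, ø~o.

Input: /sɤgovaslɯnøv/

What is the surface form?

/ɤ/ harmonizes with /ø/ ([-back]) → [e]
/o/ harmonizes with /ø/ ([-back]) → [ø]
/ɯ/ harmonizes with /ø/ ([-back]) → [i]

[segøvaslinøv]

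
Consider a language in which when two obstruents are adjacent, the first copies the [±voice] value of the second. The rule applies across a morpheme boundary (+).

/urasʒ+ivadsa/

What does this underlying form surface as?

/s/ before /ʒ/ (voiced) → [z]
/d/ before /s/ (voiceless) → [t]

[urazʒ+ivatsa]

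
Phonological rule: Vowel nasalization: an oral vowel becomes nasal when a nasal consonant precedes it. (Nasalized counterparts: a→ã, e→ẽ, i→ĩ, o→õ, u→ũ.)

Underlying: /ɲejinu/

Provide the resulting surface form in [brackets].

/e/ after nasal /ɲ/ → [ẽ]
/u/ after nasal /n/ → [ũ]

[ɲẽjinũ]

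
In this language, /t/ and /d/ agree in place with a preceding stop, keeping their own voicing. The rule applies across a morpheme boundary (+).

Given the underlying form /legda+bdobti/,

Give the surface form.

/d/ after /g/ (velar) → [g]
/d/ after /b/ (labial) → [b]
/t/ after /b/ (labial) → [p]

[legga+bbobpi]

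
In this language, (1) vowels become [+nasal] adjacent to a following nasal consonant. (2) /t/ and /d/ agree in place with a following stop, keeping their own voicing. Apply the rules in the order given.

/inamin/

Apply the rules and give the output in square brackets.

Rule 1: /i/ before nasal /n/ → [ĩ]
Rule 1: /a/ before nasal /m/ → [ã]
Rule 1: /i/ before nasal /n/ → [ĩ]
After rule 1: ĩnãmĩn
Rule 2: no segment meets the rule's conditions; no change.

[ĩnãmĩn]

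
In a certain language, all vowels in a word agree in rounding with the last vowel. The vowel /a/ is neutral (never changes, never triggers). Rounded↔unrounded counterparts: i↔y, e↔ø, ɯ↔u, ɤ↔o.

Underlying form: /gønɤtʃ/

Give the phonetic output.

/ø/ harmonizes with /ɤ/ ([-round]) → [e]

[genɤtʃ]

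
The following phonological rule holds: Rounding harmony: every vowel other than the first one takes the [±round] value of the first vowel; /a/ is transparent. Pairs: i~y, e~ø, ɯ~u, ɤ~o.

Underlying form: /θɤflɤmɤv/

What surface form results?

[θɤflɤmɤv]

no segment meets the rule's conditions; no change.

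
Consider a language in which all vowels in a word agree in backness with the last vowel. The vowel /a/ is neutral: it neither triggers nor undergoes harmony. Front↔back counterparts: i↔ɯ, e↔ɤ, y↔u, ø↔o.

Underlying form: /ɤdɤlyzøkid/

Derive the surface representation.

/ɤ/ harmonizes with /i/ ([-back]) → [e]
/ɤ/ harmonizes with /i/ ([-back]) → [e]

[edelyzøkid]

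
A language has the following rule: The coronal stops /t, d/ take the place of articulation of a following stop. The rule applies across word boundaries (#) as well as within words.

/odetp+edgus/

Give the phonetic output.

[odepp+eggus]

/t/ before /p/ (labial) → [p]
/d/ before /g/ (velar) → [g]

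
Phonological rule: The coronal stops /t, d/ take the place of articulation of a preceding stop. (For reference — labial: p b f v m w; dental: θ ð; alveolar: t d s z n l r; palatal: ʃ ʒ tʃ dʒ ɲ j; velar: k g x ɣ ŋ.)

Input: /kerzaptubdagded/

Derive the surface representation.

/t/ after /p/ (labial) → [p]
/d/ after /b/ (labial) → [b]
/d/ after /g/ (velar) → [g]

[kerzappubbagged]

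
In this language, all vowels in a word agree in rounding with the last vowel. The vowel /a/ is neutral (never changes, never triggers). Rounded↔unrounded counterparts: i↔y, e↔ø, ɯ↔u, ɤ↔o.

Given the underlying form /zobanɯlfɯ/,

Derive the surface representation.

[zɤbanɯlfɯ]

/o/ harmonizes with /ɯ/ ([-round]) → [ɤ]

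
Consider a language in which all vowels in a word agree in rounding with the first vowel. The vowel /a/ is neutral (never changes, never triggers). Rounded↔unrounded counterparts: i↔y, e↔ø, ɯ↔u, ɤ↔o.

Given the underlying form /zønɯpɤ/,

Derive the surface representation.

/ɯ/ harmonizes with /ø/ ([+round]) → [u]
/ɤ/ harmonizes with /ø/ ([+round]) → [o]

[zønupo]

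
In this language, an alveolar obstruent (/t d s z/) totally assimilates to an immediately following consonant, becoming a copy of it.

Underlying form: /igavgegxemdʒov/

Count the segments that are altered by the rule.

0

No segment meets the rule's conditions.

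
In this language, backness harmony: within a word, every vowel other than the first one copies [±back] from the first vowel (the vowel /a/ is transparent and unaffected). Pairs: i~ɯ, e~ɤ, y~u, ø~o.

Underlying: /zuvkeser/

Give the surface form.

/e/ harmonizes with /u/ ([+back]) → [ɤ]
/e/ harmonizes with /u/ ([+back]) → [ɤ]

[zuvkɤsɤr]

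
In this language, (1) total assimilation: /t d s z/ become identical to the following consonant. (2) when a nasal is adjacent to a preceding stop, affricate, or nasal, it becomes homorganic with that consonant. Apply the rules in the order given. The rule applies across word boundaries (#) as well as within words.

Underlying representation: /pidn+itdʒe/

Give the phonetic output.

[pinn+idʒdʒe]

Rule 1: /d/ before /n/ → [n] (total assimilation)
Rule 1: /t/ before /dʒ/ → [dʒ] (total assimilation)
After rule 1: pinn+idʒdʒe
Rule 2: no segment meets the rule's conditions; no change.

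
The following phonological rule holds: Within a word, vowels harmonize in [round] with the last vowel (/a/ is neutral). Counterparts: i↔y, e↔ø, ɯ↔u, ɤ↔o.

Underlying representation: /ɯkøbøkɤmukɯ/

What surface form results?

[ɯkebekɤmɯkɯ]

/ø/ harmonizes with /ɯ/ ([-round]) → [e]
/ø/ harmonizes with /ɯ/ ([-round]) → [e]
/u/ harmonizes with /ɯ/ ([-round]) → [ɯ]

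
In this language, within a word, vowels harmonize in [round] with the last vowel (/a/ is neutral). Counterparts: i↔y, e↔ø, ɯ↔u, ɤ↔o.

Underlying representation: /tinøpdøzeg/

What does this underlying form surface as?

/ø/ harmonizes with /e/ ([-round]) → [e]
/ø/ harmonizes with /e/ ([-round]) → [e]

[tinepdezeg]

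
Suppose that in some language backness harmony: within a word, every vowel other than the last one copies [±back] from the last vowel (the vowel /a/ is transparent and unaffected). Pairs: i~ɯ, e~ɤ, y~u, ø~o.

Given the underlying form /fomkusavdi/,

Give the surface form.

/o/ harmonizes with /i/ ([-back]) → [ø]
/u/ harmonizes with /i/ ([-back]) → [y]

[fømkysavdi]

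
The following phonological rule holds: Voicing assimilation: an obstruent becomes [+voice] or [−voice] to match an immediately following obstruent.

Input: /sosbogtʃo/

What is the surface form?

/s/ before /b/ (voiced) → [z]
/g/ before /tʃ/ (voiceless) → [k]

[sozboktʃo]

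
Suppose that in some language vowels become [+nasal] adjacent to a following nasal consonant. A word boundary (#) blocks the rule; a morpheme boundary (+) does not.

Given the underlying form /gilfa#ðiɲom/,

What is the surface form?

[gilfa#ðĩɲõm]

/i/ before nasal /ɲ/ → [ĩ]
/o/ before nasal /m/ → [õ]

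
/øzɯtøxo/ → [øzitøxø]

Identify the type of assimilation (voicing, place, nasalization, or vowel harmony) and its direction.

/ɯ/→[i] /o/→[ø].
Vowels agree with the first vowel, so the harmony is progressive.

vowel harmony, progressive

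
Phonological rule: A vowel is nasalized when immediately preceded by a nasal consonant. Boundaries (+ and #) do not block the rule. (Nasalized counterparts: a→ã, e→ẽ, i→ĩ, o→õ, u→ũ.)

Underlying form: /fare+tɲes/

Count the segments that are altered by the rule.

1

/e/ after nasal /ɲ/ → [ẽ]
1 segment changes.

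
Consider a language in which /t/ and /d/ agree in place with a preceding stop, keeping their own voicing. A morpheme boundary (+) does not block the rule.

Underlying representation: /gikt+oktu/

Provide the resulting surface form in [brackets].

/t/ after /k/ (velar) → [k]
/t/ after /k/ (velar) → [k]

[gikk+okku]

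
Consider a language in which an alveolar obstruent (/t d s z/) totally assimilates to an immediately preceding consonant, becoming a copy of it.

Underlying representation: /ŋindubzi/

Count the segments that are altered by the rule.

2

/d/ after /n/ → [n] (total assimilation)
/z/ after /b/ → [b] (total assimilation)
2 segments change.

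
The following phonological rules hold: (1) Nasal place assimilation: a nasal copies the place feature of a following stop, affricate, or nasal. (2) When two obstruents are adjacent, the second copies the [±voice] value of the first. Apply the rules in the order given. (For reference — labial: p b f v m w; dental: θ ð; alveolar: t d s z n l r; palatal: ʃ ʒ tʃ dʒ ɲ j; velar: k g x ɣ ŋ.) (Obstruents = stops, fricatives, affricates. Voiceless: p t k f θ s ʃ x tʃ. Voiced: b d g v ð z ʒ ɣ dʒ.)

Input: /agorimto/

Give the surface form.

Rule 1: /m/ before /t/ (alveolar) → [n]
After rule 1: agorinto
Rule 2: no segment meets the rule's conditions; no change.

[agorinto]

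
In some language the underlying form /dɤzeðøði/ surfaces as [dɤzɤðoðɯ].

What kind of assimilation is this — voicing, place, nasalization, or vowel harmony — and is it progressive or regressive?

vowel harmony, progressive

/e/→[ɤ] /ø/→[o] /i/→[ɯ].
Vowels agree with the first vowel, so the harmony is progressive.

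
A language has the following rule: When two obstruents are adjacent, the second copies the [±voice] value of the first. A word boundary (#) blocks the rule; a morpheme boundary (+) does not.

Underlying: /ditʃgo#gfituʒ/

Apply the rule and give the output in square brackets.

/g/ after /tʃ/ (voiceless) → [k]
/f/ after /g/ (voiced) → [v]

[ditʃko#gvituʒ]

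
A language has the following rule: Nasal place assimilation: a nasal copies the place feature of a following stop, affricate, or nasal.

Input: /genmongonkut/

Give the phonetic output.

/n/ before /m/ (labial) → [m]
/n/ before /g/ (velar) → [ŋ]
/n/ before /k/ (velar) → [ŋ]

[gemmoŋgoŋkut]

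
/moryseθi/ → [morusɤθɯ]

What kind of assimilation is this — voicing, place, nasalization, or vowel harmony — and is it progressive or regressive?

/y/→[u] /e/→[ɤ] /i/→[ɯ].
Vowels agree with the first vowel, so the harmony is progressive.

vowel harmony, progressive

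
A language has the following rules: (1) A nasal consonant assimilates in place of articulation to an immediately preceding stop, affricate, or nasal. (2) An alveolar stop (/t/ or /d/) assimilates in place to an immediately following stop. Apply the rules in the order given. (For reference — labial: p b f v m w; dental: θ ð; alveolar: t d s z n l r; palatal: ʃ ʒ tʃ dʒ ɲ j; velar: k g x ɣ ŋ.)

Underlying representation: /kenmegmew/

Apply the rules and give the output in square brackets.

[kennegŋew]

Rule 1: /m/ after /n/ (alveolar) → [n]
Rule 1: /m/ after /g/ (velar) → [ŋ]
After rule 1: kennegŋew
Rule 2: no segment meets the rule's conditions; no change.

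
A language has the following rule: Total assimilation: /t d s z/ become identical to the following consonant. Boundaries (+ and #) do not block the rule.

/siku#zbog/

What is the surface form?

[siku#bbog]

/z/ before /b/ → [b] (total assimilation)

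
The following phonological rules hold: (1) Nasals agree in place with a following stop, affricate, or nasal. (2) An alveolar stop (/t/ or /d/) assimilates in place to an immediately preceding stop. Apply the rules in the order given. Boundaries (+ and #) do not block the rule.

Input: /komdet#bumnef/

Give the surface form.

[kondet#bunnef]

Rule 1: /m/ before /d/ (alveolar) → [n]
Rule 1: /m/ before /n/ (alveolar) → [n]
After rule 1: kondet#bunnef
Rule 2: no segment meets the rule's conditions; no change.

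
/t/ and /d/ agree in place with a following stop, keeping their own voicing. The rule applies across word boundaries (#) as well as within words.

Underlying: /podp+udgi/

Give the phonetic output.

/d/ before /p/ (labial) → [b]
/d/ before /g/ (velar) → [g]

[pobp+uggi]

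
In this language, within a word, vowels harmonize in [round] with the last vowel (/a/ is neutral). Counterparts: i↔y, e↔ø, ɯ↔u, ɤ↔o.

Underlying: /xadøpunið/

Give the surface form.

[xadepɯnið]

/ø/ harmonizes with /i/ ([-round]) → [e]
/u/ harmonizes with /i/ ([-round]) → [ɯ]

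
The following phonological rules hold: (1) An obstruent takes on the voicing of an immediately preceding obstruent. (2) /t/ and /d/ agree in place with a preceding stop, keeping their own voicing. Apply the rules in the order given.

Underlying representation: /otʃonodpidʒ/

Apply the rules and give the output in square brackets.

[otʃonodbidʒ]

Rule 1: /p/ after /d/ (voiced) → [b]
After rule 1: otʃonodbidʒ
Rule 2: no segment meets the rule's conditions; no change.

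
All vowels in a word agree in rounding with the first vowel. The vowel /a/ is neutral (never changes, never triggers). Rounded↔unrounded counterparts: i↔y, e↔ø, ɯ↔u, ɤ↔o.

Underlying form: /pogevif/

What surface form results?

/e/ harmonizes with /o/ ([+round]) → [ø]
/i/ harmonizes with /o/ ([+round]) → [y]

[pogøvyf]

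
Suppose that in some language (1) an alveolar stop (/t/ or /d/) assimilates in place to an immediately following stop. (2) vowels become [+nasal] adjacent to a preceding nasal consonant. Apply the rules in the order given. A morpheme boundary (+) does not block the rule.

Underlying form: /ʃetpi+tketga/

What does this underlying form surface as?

[ʃeppi+kkekga]

Rule 1: /t/ before /p/ (labial) → [p]
Rule 1: /t/ before /k/ (velar) → [k]
Rule 1: /t/ before /g/ (velar) → [k]
After rule 1: ʃeppi+kkekga
Rule 2: no segment meets the rule's conditions; no change.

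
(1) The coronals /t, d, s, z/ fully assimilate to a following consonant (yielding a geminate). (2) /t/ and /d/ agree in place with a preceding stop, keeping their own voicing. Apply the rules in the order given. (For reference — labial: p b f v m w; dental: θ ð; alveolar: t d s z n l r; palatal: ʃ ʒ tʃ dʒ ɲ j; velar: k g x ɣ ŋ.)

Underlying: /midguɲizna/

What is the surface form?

[migguɲinna]

Rule 1: /d/ before /g/ → [g] (total assimilation)
Rule 1: /z/ before /n/ → [n] (total assimilation)
After rule 1: migguɲinna
Rule 2: no segment meets the rule's conditions; no change.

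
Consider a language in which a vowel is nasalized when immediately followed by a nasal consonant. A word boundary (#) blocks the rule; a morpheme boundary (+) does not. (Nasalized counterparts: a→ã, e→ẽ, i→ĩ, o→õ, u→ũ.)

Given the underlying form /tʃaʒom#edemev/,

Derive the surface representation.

[tʃaʒõm#edẽmev]

/o/ before nasal /m/ → [õ]
/e/ before nasal /m/ → [ẽ]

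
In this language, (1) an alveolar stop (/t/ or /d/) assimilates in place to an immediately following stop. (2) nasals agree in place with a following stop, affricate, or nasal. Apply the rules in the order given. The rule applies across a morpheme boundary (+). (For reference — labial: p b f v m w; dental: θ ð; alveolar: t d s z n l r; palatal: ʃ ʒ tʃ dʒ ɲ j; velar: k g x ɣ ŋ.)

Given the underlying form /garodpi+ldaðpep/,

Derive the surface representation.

[garobpi+ldaðpep]

Rule 1: /d/ before /p/ (labial) → [b]
After rule 1: garobpi+ldaðpep
Rule 2: no segment meets the rule's conditions; no change.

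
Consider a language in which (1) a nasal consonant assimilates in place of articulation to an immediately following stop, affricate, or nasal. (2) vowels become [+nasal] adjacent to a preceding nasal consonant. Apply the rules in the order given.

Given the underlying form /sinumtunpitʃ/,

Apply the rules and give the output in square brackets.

Rule 1: /m/ before /t/ (alveolar) → [n]
Rule 1: /n/ before /p/ (labial) → [m]
After rule 1: sinuntumpitʃ
Rule 2: /u/ after nasal /n/ → [ũ]

[sinũntumpitʃ]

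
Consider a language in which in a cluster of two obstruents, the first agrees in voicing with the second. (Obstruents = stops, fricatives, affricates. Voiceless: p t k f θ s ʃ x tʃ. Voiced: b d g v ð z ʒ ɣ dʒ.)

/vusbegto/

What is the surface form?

/s/ before /b/ (voiced) → [z]
/g/ before /t/ (voiceless) → [k]

[vuzbekto]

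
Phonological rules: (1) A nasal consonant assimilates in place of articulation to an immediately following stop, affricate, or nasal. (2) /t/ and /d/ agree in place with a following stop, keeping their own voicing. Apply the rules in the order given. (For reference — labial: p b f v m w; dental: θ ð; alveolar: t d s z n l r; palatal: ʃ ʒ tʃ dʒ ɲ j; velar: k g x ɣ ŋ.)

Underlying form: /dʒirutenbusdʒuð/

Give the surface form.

Rule 1: /n/ before /b/ (labial) → [m]
After rule 1: dʒirutembusdʒuð
Rule 2: no segment meets the rule's conditions; no change.

[dʒirutembusdʒuð]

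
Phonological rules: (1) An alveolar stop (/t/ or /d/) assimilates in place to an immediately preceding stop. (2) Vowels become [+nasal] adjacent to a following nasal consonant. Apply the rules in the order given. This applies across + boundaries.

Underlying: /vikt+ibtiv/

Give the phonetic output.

[vikk+ibpiv]

Rule 1: /t/ after /k/ (velar) → [k]
Rule 1: /t/ after /b/ (labial) → [p]
After rule 1: vikk+ibpiv
Rule 2: no segment meets the rule's conditions; no change.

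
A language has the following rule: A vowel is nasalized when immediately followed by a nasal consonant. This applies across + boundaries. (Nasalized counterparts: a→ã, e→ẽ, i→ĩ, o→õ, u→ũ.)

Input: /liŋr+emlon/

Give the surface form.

[lĩŋr+ẽmlõn]

/i/ before nasal /ŋ/ → [ĩ]
/e/ before nasal /m/ → [ẽ]
/o/ before nasal /n/ → [õ]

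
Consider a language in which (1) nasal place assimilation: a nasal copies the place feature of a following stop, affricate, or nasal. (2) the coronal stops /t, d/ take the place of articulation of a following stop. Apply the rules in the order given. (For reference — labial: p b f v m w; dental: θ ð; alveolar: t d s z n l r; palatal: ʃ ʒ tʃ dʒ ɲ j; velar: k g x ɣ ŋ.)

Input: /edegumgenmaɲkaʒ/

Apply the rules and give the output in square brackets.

Rule 1: /m/ before /g/ (velar) → [ŋ]
Rule 1: /n/ before /m/ (labial) → [m]
Rule 1: /ɲ/ before /k/ (velar) → [ŋ]
After rule 1: edeguŋgemmaŋkaʒ
Rule 2: no segment meets the rule's conditions; no change.

[edeguŋgemmaŋkaʒ]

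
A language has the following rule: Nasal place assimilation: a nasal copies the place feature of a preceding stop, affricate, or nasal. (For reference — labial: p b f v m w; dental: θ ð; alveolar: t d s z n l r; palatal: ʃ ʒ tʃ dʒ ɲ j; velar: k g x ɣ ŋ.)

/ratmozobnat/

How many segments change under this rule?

2

/m/ after /t/ (alveolar) → [n]
/n/ after /b/ (labial) → [m]
2 segments change.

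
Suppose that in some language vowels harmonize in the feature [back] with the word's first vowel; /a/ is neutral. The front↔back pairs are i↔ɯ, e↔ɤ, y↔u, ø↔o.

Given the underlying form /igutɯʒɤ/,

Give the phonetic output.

/u/ harmonizes with /i/ ([-back]) → [y]
/ɯ/ harmonizes with /i/ ([-back]) → [i]
/ɤ/ harmonizes with /i/ ([-back]) → [e]

[igytiʒe]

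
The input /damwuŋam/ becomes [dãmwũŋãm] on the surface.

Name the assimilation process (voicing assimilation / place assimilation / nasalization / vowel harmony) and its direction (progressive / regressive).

/a/→[ã] /u/→[ũ] /a/→[ã].
Each target copies a feature from the following segment, so the direction is regressive.

nasalization, regressive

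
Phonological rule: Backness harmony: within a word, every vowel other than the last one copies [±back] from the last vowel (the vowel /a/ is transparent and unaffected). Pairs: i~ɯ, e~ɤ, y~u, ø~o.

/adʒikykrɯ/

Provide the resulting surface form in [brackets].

/i/ harmonizes with /ɯ/ ([+back]) → [ɯ]
/y/ harmonizes with /ɯ/ ([+back]) → [u]

[adʒɯkukrɯ]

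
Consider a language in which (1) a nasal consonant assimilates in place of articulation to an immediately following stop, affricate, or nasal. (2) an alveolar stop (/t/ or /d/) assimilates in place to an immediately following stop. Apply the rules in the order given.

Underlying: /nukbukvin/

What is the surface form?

Rule 1: no segment meets the rule's conditions; no change.
After rule 1: nukbukvin
Rule 2: no segment meets the rule's conditions; no change.

[nukbukvin]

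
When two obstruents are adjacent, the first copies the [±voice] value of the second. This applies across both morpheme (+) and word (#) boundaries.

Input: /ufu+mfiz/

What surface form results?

[ufu+mfiz]

no segment meets the rule's conditions; no change.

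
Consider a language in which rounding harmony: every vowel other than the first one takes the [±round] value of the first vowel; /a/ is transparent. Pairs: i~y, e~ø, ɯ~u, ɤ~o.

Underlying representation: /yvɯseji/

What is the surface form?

/ɯ/ harmonizes with /y/ ([+round]) → [u]
/e/ harmonizes with /y/ ([+round]) → [ø]
/i/ harmonizes with /y/ ([+round]) → [y]

[yvusøjy]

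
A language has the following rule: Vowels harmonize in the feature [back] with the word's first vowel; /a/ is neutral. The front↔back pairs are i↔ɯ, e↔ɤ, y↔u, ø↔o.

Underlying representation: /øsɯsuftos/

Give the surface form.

[øsisyftøs]

/ɯ/ harmonizes with /ø/ ([-back]) → [i]
/u/ harmonizes with /ø/ ([-back]) → [y]
/o/ harmonizes with /ø/ ([-back]) → [ø]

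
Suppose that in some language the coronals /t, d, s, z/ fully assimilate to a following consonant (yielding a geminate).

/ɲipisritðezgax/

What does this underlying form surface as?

[ɲipirriððeggax]

/s/ before /r/ → [r] (total assimilation)
/t/ before /ð/ → [ð] (total assimilation)
/z/ before /g/ → [g] (total assimilation)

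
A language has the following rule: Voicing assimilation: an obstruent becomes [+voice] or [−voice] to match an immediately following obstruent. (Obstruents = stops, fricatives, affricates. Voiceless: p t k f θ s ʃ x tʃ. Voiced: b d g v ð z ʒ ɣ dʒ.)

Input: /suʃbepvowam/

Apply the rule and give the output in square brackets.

/ʃ/ before /b/ (voiced) → [ʒ]
/p/ before /v/ (voiced) → [b]

[suʒbebvowam]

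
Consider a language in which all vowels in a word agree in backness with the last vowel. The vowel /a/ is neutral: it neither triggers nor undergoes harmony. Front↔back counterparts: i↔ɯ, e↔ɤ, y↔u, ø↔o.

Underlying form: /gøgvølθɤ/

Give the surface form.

/ø/ harmonizes with /ɤ/ ([+back]) → [o]
/ø/ harmonizes with /ɤ/ ([+back]) → [o]

[gogvolθɤ]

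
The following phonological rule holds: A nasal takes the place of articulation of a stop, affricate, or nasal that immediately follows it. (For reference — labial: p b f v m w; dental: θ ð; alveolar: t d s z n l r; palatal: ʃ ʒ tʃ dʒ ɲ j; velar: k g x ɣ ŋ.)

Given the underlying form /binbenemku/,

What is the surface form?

/n/ before /b/ (labial) → [m]
/m/ before /k/ (velar) → [ŋ]

[bimbeneŋku]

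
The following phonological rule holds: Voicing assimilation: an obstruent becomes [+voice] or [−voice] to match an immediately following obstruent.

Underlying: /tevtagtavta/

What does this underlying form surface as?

[teftaktafta]

/v/ before /t/ (voiceless) → [f]
/g/ before /t/ (voiceless) → [k]
/v/ before /t/ (voiceless) → [f]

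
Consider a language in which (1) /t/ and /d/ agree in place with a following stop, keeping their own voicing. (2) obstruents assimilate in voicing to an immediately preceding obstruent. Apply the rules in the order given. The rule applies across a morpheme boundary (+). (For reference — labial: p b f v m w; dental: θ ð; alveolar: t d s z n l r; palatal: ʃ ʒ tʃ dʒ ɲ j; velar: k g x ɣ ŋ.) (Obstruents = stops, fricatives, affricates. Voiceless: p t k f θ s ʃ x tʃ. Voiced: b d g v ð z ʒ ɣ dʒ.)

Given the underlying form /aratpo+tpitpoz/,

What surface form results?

[arappo+ppippoz]

Rule 1: /t/ before /p/ (labial) → [p]
Rule 1: /t/ before /p/ (labial) → [p]
Rule 1: /t/ before /p/ (labial) → [p]
After rule 1: arappo+ppippoz
Rule 2: no segment meets the rule's conditions; no change.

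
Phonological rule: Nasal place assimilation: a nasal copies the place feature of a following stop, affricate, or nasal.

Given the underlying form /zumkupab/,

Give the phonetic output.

[zuŋkupab]

/m/ before /k/ (velar) → [ŋ]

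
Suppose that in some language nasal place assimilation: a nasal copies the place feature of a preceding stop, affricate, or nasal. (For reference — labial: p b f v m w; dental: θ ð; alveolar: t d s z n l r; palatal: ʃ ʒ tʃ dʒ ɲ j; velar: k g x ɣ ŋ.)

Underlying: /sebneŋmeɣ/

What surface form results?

[sebmeŋŋeɣ]

/n/ after /b/ (labial) → [m]
/m/ after /ŋ/ (velar) → [ŋ]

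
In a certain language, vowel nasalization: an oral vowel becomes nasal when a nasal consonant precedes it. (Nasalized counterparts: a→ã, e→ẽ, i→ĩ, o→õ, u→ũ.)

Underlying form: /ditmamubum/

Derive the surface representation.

[ditmãmũbum]

/a/ after nasal /m/ → [ã]
/u/ after nasal /m/ → [ũ]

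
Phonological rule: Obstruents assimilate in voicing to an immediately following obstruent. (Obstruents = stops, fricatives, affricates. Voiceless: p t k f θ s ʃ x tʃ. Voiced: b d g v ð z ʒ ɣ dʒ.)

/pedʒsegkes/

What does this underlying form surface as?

[petʃsekkes]

/dʒ/ before /s/ (voiceless) → [tʃ]
/g/ before /k/ (voiceless) → [k]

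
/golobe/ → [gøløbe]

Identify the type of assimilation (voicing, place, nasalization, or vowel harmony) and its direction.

/o/→[ø] /o/→[ø].
Vowels agree with the last vowel, so the harmony is regressive.

vowel harmony, regressive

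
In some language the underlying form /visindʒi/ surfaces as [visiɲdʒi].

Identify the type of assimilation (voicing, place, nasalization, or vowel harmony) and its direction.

/n/→[ɲ].
Each target copies a feature from the following segment, so the direction is regressive.

place assimilation, regressive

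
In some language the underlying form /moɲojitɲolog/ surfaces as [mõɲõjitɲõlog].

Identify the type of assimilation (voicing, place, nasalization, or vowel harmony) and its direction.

/o/→[õ] /o/→[õ] /o/→[õ].
Each target copies a feature from the preceding segment, so the direction is progressive.

nasalization, progressive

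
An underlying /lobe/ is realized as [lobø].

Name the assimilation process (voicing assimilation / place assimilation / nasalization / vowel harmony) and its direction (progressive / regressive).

/e/→[ø].
Vowels agree with the first vowel, so the harmony is progressive.

vowel harmony, progressive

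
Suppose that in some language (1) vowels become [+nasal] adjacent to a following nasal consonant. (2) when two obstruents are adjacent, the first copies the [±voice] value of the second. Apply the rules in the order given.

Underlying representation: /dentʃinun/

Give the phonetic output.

Rule 1: /e/ before nasal /n/ → [ẽ]
Rule 1: /i/ before nasal /n/ → [ĩ]
Rule 1: /u/ before nasal /n/ → [ũ]
After rule 1: dẽntʃĩnũn
Rule 2: no segment meets the rule's conditions; no change.

[dẽntʃĩnũn]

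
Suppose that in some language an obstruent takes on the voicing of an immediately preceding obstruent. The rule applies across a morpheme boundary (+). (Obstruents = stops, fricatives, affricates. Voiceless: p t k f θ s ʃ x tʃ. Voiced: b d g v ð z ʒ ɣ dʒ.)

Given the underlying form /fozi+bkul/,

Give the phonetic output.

[fozi+bgul]

/k/ after /b/ (voiced) → [g]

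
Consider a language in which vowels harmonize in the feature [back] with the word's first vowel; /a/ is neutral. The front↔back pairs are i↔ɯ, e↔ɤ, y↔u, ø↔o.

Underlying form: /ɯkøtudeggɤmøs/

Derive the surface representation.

[ɯkotudɤggɤmos]

/ø/ harmonizes with /ɯ/ ([+back]) → [o]
/e/ harmonizes with /ɯ/ ([+back]) → [ɤ]
/ø/ harmonizes with /ɯ/ ([+back]) → [o]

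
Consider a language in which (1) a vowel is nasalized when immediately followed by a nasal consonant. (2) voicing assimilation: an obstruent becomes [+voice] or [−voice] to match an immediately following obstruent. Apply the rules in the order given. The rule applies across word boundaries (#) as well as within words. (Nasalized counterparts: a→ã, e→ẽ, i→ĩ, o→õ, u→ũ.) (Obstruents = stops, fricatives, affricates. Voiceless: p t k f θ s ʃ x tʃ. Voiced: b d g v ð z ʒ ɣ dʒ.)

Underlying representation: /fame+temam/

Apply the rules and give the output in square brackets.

Rule 1: /a/ before nasal /m/ → [ã]
Rule 1: /e/ before nasal /m/ → [ẽ]
Rule 1: /a/ before nasal /m/ → [ã]
After rule 1: fãme+tẽmãm
Rule 2: no segment meets the rule's conditions; no change.

[fãme+tẽmãm]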